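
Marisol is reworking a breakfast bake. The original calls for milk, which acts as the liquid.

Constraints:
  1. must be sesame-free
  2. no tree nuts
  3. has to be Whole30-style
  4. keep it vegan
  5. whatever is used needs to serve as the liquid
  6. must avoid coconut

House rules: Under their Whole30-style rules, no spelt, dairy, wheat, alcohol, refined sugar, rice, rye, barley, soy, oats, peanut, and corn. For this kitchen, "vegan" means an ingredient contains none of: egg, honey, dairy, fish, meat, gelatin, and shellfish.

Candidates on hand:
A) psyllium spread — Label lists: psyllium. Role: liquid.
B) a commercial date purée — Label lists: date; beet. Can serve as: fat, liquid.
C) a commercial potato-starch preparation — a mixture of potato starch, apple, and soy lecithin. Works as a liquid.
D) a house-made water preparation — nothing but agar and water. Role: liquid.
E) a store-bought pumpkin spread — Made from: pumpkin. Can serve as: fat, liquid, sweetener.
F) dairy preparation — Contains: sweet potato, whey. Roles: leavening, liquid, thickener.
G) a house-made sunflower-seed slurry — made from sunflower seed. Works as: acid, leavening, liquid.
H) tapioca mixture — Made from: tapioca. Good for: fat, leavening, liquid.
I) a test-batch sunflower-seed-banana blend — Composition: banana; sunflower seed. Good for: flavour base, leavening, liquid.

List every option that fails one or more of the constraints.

C, F

A: nothing on the exclusion list — OK
B: works as a liquid, no sesame, Whole30-style — valid
C: has soy lecithin, so not Whole30-style — reject
D: only agar and water; none excluded — valid
E: only pumpkin; none excluded — keep
F: has whey, so not Whole30-style; has whey, so not vegan — no
G: works as a liquid, no sesame, Whole30-style — keep
H: works as a liquid, no coconut, no sesame — valid
I: every rule checks out — valid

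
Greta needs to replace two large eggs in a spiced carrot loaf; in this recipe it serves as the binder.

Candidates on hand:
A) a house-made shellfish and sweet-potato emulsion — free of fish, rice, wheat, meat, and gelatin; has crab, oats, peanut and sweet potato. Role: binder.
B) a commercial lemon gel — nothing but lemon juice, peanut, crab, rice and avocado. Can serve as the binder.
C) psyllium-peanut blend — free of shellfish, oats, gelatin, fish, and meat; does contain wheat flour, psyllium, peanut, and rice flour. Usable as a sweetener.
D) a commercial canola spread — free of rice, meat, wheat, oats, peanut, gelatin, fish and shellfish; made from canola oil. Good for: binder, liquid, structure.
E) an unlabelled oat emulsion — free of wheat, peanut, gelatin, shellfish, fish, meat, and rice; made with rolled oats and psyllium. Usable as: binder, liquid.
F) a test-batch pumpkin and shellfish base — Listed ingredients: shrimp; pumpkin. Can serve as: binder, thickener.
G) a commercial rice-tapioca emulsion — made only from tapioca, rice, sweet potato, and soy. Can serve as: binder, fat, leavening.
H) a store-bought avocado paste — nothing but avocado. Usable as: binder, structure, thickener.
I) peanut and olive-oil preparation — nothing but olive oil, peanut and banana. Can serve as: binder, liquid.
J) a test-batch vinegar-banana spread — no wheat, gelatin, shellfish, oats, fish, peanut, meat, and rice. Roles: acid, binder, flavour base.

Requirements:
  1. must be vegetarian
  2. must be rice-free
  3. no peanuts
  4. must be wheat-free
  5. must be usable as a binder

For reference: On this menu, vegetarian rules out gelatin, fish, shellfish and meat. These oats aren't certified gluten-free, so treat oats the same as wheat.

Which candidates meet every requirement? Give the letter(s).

D, H, J

A: has crab, so not vegetarian; has peanut, so not peanut-free (and 1 more) — out
B: has crab, so not vegetarian; has rice, so not rice-free (and 1 more) — reject
C: not usable as a binder; has rice flour, so not rice-free (and 2 more) — reject
D: no rice, no peanut — OK
E: has rolled oats, so not wheat-free — out
F: has shrimp, so not vegetarian — reject
G: has rice, so not rice-free — reject
H: wheat-free, no rice — OK
I: has peanut, so not peanut-free — no
J: wheat-free, vegetarian — OK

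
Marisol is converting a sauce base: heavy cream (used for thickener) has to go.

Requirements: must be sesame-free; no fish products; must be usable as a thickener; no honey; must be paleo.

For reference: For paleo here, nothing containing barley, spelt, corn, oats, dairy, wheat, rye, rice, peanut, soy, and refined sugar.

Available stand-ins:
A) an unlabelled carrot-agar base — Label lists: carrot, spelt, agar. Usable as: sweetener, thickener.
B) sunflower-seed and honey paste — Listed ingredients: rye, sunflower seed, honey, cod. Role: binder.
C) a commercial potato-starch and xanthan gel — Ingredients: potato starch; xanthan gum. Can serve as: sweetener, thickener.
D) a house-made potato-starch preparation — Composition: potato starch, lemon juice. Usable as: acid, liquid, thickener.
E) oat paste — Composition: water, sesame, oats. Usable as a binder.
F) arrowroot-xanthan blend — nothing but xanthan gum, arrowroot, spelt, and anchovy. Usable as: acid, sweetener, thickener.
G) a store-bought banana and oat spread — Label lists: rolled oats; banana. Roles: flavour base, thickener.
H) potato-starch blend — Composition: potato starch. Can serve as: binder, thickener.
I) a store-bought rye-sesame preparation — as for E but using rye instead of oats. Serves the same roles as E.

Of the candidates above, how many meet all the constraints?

3

A: has spelt, so not paleo — out
B: not usable as a thickener; has rye, so not paleo (and 2 more) — reject
C: no honey, paleo — keep
D: nothing on the exclusion list — keep
E: not usable as a thickener; has oats, so not paleo (and 1 more) — reject
F: has spelt, so not paleo; has anchovy, so not fish-free — no
G: has rolled oats, so not paleo — no
H: only potato starch; none excluded — valid
I: not usable as a thickener; has rye, so not paleo (and 1 more) — out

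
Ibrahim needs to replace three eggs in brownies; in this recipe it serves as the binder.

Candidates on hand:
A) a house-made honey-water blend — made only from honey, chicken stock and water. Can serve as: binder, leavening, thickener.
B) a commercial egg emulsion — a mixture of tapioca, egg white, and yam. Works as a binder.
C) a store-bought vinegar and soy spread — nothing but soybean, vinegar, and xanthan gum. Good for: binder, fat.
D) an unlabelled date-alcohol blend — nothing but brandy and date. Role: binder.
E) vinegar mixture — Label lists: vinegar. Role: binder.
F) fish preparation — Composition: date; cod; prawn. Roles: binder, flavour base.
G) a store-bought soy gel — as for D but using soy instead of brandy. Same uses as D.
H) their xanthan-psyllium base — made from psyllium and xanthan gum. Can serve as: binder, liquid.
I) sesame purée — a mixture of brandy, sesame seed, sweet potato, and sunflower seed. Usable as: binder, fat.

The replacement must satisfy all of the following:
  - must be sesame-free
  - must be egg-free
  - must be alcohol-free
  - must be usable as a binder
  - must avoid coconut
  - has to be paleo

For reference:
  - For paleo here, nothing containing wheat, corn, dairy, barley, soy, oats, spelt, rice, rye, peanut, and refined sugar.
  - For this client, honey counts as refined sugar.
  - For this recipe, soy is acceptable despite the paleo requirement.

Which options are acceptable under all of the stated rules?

A: has honey, so not paleo — no
B: has egg white, so not egg-free — out
C: soy is permitted under the paleo carve-out; nothing else excluded — OK
D: has brandy, so not alcohol-free — no
E: no sesame, no coconut — valid
F: only cod, prawn, and date; none excluded — keep
G: soy is permitted under the paleo carve-out; nothing else excluded — valid
H: paleo, no coconut — valid
I: has brandy, so not alcohol-free; has sesame seed, so not sesame-free — reject

C, E, F, G, H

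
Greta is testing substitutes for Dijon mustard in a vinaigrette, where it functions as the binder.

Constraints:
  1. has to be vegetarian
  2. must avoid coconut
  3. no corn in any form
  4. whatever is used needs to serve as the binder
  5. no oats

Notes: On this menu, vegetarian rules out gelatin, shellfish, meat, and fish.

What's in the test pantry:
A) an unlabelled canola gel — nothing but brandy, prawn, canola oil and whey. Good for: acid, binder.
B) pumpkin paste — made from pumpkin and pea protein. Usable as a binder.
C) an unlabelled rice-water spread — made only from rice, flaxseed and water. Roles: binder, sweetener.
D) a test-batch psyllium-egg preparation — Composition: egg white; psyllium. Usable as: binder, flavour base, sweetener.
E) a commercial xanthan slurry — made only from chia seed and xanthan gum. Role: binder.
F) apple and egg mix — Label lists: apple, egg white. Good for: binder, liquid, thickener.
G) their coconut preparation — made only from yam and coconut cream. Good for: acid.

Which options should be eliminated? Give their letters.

A, G

A: has prawn, so not vegetarian — reject
B: all constraints satisfied — keep
C: all constraints satisfied — keep
D: nothing on the exclusion list — keep
E: nothing on the exclusion list — valid
F: vegetarian, no oats — valid
G: not usable as a binder; has coconut cream, so not coconut-free — reject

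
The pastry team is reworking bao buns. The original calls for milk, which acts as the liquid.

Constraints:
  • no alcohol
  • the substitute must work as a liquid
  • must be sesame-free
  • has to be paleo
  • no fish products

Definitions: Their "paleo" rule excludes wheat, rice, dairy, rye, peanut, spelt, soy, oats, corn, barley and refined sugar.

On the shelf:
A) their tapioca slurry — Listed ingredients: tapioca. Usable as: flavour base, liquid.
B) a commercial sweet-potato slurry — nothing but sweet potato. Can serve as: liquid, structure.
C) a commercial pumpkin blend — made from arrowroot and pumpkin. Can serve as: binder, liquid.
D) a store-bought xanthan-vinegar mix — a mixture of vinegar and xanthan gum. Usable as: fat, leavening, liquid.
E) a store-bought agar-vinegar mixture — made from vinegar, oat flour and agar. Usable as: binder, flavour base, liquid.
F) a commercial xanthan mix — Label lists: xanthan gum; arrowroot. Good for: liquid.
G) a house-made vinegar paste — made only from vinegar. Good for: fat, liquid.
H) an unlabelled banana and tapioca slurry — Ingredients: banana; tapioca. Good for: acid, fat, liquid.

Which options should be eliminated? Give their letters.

E

A: nothing on the exclusion list — keep
B: works as a liquid, no sesame, paleo — keep
C: works as a liquid, paleo, no alcohol — OK
D: nothing on the exclusion list — OK
E: has oat flour, so not paleo — no
F: paleo, no sesame — keep
G: works as a liquid, no sesame, paleo — valid
H: only banana and tapioca; none excluded — OK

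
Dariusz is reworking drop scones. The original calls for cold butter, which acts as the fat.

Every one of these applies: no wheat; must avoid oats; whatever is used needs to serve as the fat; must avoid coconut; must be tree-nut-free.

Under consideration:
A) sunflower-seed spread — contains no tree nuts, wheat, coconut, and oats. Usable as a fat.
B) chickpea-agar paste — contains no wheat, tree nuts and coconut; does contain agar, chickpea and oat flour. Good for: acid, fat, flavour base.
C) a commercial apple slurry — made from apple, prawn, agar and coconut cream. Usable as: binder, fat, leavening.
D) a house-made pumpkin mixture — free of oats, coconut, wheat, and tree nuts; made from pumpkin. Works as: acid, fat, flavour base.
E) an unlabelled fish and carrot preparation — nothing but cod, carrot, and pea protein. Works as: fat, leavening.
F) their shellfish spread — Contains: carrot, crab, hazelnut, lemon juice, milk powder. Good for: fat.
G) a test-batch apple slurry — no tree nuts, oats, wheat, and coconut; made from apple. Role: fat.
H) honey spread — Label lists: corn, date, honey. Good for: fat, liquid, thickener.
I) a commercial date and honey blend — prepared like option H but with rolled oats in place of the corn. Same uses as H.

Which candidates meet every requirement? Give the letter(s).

A, D, E, G, H

A: works as a fat, no oats, no tree nuts — keep
B: has oat flour, so not oat-free — reject
C: has coconut cream, so not coconut-free — no
D: works as a fat, no wheat, no oats — valid
E: only cod, pea protein and carrot; none excluded — valid
F: has hazelnut, so not tree-nut-free — out
G: no tree nuts, no coconut — valid
H: only corn, honey and date; none excluded — keep
I: has rolled oats, so not oat-free — no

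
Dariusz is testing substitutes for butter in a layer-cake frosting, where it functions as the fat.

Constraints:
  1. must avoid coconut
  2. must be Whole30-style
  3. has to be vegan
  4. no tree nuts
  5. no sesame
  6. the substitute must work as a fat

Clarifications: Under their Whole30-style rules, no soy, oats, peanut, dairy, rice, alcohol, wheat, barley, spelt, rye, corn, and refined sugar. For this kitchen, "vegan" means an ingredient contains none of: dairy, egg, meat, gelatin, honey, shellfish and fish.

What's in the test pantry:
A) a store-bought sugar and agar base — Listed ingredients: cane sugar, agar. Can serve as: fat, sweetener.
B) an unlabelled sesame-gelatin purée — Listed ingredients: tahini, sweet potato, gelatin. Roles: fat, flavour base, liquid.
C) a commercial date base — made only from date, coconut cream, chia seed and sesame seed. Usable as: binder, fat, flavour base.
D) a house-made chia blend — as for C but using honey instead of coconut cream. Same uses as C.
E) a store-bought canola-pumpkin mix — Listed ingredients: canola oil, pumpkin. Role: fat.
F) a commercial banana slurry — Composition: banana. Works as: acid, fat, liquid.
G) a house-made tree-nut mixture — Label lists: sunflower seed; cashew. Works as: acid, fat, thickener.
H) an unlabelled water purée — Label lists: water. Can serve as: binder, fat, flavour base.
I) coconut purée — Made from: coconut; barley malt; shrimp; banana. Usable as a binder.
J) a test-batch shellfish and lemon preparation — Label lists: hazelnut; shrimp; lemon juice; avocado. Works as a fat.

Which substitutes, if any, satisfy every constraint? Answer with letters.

E, F, H

A: has cane sugar, so not Whole30-style — reject
B: has gelatin, so not vegan; has tahini, so not sesame-free — no
C: has sesame seed, so not sesame-free; has coconut cream, so not coconut-free — no
D: has honey, so not vegan; has sesame seed, so not sesame-free — out
E: every rule checks out — OK
F: only banana; none excluded — OK
G: has cashew, so not tree-nut-free — out
H: no coconut, vegan — valid
I: not usable as a fat; has barley malt, so not Whole30-style (and 2 more) — no
J: has shrimp, so not vegan; has hazelnut, so not tree-nut-free — no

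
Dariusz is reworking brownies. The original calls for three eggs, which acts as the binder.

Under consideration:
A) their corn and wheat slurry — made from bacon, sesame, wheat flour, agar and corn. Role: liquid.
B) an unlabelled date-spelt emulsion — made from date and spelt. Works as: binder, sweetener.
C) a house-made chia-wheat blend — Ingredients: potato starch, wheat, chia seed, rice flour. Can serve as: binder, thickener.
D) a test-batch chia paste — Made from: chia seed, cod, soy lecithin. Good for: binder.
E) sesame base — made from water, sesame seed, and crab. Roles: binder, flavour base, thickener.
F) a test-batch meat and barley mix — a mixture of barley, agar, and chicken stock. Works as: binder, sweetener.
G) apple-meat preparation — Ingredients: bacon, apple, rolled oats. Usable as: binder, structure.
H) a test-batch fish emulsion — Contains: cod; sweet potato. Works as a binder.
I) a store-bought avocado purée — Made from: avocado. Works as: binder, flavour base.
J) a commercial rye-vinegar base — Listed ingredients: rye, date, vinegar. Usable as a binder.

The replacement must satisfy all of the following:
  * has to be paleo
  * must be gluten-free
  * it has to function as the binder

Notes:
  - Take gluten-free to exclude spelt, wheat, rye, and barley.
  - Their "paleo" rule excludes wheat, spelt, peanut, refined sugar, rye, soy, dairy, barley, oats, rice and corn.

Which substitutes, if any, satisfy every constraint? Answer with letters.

E, H, I

A: not usable as a binder; has wheat flour, so not gluten-free (and 1 more) — reject
B: has spelt, so not gluten-free; has spelt, so not paleo — reject
C: has wheat, so not gluten-free; has rice flour, so not paleo — reject
D: has soy lecithin, so not paleo — reject
E: paleo, gluten-free — OK
F: has barley, so not gluten-free; has barley, so not paleo — out
G: has rolled oats, so not paleo — no
H: every rule checks out — valid
I: all constraints satisfied — OK
J: has rye, so not gluten-free; has rye, so not paleo — out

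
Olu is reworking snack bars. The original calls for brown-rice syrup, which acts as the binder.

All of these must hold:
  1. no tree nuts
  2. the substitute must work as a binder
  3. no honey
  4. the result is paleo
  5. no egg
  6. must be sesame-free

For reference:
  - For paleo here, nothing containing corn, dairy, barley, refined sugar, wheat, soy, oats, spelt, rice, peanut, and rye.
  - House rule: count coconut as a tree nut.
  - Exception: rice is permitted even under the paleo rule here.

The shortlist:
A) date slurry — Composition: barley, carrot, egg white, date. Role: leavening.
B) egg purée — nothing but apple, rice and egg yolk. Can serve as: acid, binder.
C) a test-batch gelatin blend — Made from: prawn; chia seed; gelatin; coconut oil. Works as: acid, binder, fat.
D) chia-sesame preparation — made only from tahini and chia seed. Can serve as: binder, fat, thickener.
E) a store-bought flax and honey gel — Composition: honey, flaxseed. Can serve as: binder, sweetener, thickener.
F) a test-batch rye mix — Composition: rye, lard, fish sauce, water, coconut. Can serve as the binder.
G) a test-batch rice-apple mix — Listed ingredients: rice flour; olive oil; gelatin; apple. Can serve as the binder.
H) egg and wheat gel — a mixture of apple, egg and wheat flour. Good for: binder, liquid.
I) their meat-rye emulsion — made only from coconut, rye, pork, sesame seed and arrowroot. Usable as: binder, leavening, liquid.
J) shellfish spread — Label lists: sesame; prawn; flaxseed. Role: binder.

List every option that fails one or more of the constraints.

A: not usable as a binder; has barley, so not paleo (and 1 more) — out
B: has egg yolk, so not egg-free — reject
C: has coconut oil, so not tree-nut-free — out
D: has tahini, so not sesame-free — out
E: has honey, so not honey-free — no
F: has rye, so not paleo; has coconut, so not tree-nut-free — out
G: rice is permitted under the paleo carve-out; nothing else excluded — OK
H: has wheat flour, so not paleo; has egg, so not egg-free — out
I: has rye, so not paleo; has coconut, so not tree-nut-free (and 1 more) — reject
J: has sesame, so not sesame-free — no

A, B, C, D, E, F, H, I, J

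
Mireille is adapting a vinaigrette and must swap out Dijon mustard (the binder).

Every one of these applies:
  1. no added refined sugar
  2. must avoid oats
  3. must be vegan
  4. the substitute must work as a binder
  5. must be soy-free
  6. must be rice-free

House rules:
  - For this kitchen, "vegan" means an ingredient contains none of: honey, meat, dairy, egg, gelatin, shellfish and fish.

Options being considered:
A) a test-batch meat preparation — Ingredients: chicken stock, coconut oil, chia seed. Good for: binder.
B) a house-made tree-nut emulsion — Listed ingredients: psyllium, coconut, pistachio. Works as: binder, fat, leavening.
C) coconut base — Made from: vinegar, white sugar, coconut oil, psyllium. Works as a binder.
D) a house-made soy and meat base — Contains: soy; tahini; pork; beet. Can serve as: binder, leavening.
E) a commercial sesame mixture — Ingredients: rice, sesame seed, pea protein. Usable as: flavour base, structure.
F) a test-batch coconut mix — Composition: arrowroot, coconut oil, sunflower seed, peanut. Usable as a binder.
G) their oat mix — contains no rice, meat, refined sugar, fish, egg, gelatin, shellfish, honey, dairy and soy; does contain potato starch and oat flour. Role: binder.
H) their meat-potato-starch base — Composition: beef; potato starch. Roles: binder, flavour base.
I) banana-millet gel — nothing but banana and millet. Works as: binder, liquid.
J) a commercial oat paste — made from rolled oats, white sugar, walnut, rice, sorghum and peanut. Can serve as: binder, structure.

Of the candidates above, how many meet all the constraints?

A: has chicken stock, so not vegan — out
B: nothing on the exclusion list — OK
C: has white sugar, so not no-added-sugar — out
D: has pork, so not vegan; has soy, so not soy-free — out
E: not usable as a binder; has rice, so not rice-free — out
F: coconut oil and peanut etc. — none of it excluded — valid
G: has oat flour, so not oat-free — reject
H: has beef, so not vegan — reject
I: works as a binder, no soy, no rice — valid
J: has white sugar, so not no-added-sugar; has rice, so not rice-free (and 1 more) — no

3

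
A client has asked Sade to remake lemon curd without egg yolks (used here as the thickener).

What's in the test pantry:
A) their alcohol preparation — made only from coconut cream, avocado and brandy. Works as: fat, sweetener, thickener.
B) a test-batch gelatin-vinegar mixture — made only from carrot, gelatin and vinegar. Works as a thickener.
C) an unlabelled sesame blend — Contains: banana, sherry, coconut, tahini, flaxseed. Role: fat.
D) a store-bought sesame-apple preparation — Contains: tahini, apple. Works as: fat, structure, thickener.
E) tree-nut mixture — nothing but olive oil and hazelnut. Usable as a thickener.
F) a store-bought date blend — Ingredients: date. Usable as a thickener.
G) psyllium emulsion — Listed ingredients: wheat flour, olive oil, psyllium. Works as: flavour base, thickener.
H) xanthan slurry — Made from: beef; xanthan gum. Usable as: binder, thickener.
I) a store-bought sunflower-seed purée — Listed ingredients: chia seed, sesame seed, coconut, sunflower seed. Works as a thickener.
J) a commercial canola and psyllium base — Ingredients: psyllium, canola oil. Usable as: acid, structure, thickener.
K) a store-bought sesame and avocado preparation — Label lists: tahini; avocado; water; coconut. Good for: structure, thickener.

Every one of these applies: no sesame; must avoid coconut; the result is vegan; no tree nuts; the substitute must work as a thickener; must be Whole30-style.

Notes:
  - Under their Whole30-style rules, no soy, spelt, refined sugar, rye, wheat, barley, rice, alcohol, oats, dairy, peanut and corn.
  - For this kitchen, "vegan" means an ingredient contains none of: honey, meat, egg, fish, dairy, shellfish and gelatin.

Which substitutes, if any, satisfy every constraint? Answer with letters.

F, J

A: has brandy, so not Whole30-style; has coconut cream, so not coconut-free — reject
B: has gelatin, so not vegan — no
C: not usable as a thickener; has sherry, so not Whole30-style (and 2 more) — reject
D: has tahini, so not sesame-free — reject
E: has hazelnut, so not tree-nut-free — reject
F: works as a thickener, Whole30-style, vegan — valid
G: has wheat flour, so not Whole30-style — out
H: has beef, so not vegan — out
I: has coconut, so not coconut-free; has sesame seed, so not sesame-free — no
J: works as a thickener, no tree nuts, vegan — keep
K: has coconut, so not coconut-free; has tahini, so not sesame-free — out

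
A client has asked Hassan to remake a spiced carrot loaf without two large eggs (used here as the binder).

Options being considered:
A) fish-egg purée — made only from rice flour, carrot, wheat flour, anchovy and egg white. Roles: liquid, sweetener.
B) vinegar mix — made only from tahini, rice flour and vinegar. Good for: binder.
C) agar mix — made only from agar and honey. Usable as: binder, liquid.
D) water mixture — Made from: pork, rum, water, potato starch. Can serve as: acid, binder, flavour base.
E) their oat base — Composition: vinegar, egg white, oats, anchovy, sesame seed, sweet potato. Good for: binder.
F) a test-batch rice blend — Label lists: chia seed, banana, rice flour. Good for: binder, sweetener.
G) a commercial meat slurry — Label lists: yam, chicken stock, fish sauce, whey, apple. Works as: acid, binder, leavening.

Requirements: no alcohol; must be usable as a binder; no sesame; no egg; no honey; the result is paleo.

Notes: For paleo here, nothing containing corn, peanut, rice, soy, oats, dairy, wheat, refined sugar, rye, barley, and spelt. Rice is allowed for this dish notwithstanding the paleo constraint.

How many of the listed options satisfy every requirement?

1

A: not usable as a binder; has wheat flour, so not paleo (and 1 more) — reject
B: has tahini, so not sesame-free — reject
C: has honey, so not honey-free — out
D: has rum, so not alcohol-free — out
E: has oats, so not paleo; has sesame seed, so not sesame-free (and 1 more) — no
F: rice is permitted under the paleo carve-out; nothing else excluded — valid
G: has whey, so not paleo — no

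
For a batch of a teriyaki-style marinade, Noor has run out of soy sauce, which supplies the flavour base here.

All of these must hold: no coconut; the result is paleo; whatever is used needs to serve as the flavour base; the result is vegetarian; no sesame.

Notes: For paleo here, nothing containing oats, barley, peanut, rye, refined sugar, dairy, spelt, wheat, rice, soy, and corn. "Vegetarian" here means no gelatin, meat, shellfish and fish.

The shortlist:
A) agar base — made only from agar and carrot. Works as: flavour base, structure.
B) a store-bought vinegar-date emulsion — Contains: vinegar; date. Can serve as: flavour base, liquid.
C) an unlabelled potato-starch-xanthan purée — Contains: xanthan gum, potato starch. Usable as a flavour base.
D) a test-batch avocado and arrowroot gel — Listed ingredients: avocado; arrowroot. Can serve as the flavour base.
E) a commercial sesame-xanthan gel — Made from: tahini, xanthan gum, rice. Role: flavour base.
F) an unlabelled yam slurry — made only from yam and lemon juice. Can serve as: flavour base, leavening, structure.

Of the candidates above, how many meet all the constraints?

A: no sesame, no coconut — keep
B: all constraints satisfied — valid
C: no coconut, no sesame — valid
D: works as a flavour base, no coconut, vegetarian — valid
E: has rice, so not paleo; has tahini, so not sesame-free — no
F: works as a flavour base, no coconut, vegetarian — valid

5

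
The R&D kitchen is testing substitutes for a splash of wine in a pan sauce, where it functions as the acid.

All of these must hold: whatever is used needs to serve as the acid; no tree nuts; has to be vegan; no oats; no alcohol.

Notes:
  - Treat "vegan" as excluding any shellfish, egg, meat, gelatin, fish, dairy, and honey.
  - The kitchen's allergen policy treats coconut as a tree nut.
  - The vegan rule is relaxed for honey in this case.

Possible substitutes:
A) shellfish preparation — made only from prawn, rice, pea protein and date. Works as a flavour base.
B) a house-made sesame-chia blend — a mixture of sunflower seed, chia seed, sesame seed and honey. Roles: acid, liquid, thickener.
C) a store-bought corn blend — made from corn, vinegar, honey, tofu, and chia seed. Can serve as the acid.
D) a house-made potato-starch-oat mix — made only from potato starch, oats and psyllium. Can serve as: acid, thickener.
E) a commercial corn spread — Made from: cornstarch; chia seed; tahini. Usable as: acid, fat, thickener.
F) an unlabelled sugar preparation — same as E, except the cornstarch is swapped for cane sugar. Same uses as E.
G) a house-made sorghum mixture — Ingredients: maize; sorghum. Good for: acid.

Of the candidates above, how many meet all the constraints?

5

A: not usable as an acid; has prawn, so not vegan — no
B: honey is permitted under the vegan carve-out; nothing else excluded — OK
C: honey is permitted under the vegan carve-out; nothing else excluded — valid
D: has oats, so not oat-free — out
E: tree-nut-free, vegan — keep
F: only tahini, cane sugar and chia seed; none excluded — keep
G: all constraints satisfied — valid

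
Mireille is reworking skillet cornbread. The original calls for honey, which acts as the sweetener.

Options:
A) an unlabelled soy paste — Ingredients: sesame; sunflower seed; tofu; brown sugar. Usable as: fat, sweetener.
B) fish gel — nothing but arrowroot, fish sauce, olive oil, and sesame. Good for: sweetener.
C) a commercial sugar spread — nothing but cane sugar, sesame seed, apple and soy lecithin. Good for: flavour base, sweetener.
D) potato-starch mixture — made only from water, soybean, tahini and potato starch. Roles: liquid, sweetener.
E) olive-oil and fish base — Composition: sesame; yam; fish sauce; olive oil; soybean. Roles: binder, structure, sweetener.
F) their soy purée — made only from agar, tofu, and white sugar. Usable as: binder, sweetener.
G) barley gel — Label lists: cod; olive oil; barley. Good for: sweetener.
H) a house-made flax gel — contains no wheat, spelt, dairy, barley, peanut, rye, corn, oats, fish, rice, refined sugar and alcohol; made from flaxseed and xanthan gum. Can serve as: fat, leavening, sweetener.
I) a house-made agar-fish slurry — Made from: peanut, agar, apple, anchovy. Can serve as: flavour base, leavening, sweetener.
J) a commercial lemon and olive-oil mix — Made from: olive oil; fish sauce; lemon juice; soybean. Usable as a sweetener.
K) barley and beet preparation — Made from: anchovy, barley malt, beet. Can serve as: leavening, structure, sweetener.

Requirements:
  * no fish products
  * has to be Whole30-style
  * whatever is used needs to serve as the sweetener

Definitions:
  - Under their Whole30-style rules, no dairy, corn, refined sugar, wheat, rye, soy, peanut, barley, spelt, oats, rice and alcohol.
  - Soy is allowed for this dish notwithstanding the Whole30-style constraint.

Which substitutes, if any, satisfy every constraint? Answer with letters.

D, H

A: has brown sugar, so not Whole30-style — no
B: has fish sauce, so not fish-free — reject
C: has cane sugar, so not Whole30-style — no
D: soy is permitted under the Whole30-style carve-out; nothing else excluded — keep
E: has fish sauce, so not fish-free — out
F: has white sugar, so not Whole30-style — no
G: has barley, so not Whole30-style; has cod, so not fish-free — reject
H: no fish, Whole30-style — OK
I: has peanut, so not Whole30-style; has anchovy, so not fish-free — reject
J: has fish sauce, so not fish-free — reject
K: has barley malt, so not Whole30-style; has anchovy, so not fish-free — out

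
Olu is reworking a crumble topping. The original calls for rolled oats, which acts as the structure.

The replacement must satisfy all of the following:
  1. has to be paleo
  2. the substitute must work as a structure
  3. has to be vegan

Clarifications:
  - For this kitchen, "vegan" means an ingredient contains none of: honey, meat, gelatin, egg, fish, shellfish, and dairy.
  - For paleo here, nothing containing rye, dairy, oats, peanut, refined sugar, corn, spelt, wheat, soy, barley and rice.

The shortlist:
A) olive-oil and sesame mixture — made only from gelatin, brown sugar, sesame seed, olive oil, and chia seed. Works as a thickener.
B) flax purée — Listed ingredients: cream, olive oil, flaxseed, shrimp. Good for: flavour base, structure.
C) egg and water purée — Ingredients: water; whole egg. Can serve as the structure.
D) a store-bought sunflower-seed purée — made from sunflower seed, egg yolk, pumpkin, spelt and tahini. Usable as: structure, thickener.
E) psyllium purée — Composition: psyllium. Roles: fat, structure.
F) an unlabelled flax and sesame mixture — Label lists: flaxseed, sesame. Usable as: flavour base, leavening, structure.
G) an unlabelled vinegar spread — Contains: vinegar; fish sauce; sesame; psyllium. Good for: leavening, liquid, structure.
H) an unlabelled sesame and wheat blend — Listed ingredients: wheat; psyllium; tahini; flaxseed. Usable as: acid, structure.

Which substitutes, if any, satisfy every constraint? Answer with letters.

E, F

A: not usable as a structure; has gelatin, so not vegan (and 1 more) — no
B: has cream, so not vegan; has cream, so not paleo — reject
C: has whole egg, so not vegan — out
D: has egg yolk, so not vegan; has spelt, so not paleo — reject
E: only psyllium; none excluded — valid
F: nothing on the exclusion list — OK
G: has fish sauce, so not vegan — out
H: has wheat, so not paleo — no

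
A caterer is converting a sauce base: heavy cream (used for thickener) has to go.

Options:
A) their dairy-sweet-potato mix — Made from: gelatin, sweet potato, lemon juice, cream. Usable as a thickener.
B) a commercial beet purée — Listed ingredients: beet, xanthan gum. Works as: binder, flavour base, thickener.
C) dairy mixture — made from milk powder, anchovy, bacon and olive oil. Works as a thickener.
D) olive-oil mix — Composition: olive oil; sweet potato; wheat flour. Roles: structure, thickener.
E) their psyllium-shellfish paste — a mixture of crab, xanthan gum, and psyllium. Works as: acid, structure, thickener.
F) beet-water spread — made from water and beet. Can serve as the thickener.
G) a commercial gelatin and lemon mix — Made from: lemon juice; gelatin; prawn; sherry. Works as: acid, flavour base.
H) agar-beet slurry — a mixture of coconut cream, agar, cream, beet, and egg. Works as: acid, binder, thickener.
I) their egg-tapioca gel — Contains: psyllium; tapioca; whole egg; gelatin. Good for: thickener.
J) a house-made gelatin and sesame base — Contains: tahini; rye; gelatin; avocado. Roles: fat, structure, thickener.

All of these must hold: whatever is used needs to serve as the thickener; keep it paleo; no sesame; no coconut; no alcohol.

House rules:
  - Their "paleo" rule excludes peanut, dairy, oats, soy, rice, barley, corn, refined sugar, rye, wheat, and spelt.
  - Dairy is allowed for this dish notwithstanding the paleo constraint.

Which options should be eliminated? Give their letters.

A: dairy is permitted under the paleo carve-out; nothing else excluded — valid
B: only xanthan gum and beet; none excluded — valid
C: dairy is permitted under the paleo carve-out; nothing else excluded — OK
D: has wheat flour, so not paleo — out
E: works as a thickener, no alcohol, no sesame — valid
F: only beet and water; none excluded — keep
G: not usable as a thickener; has sherry, so not alcohol-free — out
H: has coconut cream, so not coconut-free — reject
I: whole egg and gelatin etc. — none of it excluded — OK
J: has rye, so not paleo; has tahini, so not sesame-free — out

D, G, H, J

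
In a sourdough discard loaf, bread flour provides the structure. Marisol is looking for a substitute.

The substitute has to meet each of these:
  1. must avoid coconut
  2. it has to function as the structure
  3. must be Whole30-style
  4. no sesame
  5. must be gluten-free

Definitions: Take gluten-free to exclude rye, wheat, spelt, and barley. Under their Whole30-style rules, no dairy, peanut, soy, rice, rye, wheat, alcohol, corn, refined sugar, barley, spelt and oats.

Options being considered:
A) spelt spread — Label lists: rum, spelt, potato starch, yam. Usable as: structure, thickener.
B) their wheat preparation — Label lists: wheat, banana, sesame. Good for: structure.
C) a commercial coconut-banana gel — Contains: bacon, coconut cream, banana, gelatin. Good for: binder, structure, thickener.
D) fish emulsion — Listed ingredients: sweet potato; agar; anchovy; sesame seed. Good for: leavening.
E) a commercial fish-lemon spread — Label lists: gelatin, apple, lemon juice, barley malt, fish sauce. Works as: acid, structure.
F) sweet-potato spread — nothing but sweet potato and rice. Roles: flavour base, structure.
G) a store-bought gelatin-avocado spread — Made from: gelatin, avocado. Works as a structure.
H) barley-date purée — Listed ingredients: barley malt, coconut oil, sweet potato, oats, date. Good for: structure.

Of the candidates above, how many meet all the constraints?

A: has spelt, so not gluten-free; has rum, so not Whole30-style — out
B: has wheat, so not gluten-free; has wheat, so not Whole30-style (and 1 more) — out
C: has coconut cream, so not coconut-free — out
D: not usable as a structure; has sesame seed, so not sesame-free — no
E: has barley malt, so not gluten-free; has barley malt, so not Whole30-style — out
F: has rice, so not Whole30-style — out
G: all constraints satisfied — valid
H: has barley malt, so not gluten-free; has barley malt, so not Whole30-style (and 1 more) — reject

1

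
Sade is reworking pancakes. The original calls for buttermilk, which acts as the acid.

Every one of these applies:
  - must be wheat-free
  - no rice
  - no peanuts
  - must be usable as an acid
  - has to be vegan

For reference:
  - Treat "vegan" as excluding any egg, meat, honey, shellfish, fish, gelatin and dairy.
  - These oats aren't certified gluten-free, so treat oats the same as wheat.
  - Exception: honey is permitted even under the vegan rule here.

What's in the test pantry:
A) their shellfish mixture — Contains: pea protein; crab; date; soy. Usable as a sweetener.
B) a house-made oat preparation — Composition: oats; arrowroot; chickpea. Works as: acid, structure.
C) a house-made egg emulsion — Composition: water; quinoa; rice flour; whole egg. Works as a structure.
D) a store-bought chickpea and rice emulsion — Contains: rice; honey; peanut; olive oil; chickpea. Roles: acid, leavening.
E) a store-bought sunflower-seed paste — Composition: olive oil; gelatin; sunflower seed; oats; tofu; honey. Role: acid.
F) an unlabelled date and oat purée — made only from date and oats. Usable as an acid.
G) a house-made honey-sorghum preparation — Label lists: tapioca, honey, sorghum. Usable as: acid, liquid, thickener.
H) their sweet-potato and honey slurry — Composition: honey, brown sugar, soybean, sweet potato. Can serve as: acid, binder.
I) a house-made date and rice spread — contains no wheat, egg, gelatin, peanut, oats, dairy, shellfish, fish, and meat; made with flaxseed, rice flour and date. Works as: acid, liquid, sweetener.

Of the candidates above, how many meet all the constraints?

2

A: not usable as an acid; has crab, so not vegan — out
B: has oats, so not wheat-free — no
C: not usable as an acid; has whole egg, so not vegan (and 1 more) — no
D: has rice, so not rice-free; has peanut, so not peanut-free — reject
E: has gelatin, so not vegan; has oats, so not wheat-free — reject
F: has oats, so not wheat-free — reject
G: honey is permitted under the vegan carve-out; nothing else excluded — OK
H: honey is permitted under the vegan carve-out; nothing else excluded — keep
I: has rice flour, so not rice-free — reject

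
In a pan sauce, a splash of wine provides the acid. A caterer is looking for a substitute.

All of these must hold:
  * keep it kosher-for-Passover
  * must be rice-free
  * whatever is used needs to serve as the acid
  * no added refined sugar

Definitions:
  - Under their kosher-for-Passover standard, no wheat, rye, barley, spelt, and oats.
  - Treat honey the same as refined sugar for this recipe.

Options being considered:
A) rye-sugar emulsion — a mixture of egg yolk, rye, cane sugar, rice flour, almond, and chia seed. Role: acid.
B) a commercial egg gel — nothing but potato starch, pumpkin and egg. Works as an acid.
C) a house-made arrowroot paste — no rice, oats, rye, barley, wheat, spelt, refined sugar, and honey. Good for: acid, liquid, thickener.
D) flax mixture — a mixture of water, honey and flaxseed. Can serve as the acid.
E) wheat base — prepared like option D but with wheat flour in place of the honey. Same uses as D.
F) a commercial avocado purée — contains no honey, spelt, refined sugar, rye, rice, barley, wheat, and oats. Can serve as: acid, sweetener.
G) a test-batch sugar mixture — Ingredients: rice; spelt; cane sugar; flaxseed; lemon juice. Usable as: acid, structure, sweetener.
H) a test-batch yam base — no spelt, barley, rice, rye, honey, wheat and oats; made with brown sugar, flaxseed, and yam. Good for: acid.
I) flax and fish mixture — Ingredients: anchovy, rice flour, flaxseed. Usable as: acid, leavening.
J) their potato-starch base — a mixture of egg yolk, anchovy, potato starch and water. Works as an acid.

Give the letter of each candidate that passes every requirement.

B, C, F, J

A: has rye, so not kosher-for-Passover; has cane sugar, so not no-added-sugar (and 1 more) — reject
B: no rice, no-added-sugar — OK
C: works as an acid, no rice, kosher-for-Passover — OK
D: has honey, so not no-added-sugar — reject
E: has wheat flour, so not kosher-for-Passover — reject
F: works as an acid, no rice, no-added-sugar — OK
G: has spelt, so not kosher-for-Passover; has cane sugar, so not no-added-sugar (and 1 more) — reject
H: has brown sugar, so not no-added-sugar — reject
I: has rice flour, so not rice-free — reject
J: every rule checks out — OK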